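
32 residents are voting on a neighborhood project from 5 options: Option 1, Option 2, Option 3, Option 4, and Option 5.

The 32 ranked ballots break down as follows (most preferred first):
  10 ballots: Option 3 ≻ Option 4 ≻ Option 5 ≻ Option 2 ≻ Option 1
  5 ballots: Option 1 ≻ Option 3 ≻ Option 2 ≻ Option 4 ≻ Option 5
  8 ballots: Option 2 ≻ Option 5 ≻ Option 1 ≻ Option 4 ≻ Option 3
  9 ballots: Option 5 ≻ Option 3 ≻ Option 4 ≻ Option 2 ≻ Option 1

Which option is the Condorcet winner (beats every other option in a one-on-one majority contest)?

Option 5 vs Option 1: 27–5
Option 5 vs Option 2: 19–13
Option 5 vs Option 3: 17–15
Option 5 vs Option 4: 17–15
Option 5 beats every other option.

Option 5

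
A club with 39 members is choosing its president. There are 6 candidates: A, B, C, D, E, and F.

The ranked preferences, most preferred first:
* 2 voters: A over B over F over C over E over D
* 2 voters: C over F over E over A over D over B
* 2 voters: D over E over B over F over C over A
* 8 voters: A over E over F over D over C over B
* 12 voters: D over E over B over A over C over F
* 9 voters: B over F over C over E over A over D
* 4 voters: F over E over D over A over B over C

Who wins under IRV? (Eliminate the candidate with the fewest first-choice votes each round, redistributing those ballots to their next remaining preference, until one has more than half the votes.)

Round 1: A 10, B 9, C 2, D 14, E 0, F 4. E eliminated.
Round 2: A 10, B 9, C 2, D 14, F 4. C eliminated.
Round 3: A 10, B 9, D 14, F 6. F eliminated.
Round 4: A 12, B 9, D 18. B eliminated.
Round 5: A 21, D 18. A has a majority (≥20).

A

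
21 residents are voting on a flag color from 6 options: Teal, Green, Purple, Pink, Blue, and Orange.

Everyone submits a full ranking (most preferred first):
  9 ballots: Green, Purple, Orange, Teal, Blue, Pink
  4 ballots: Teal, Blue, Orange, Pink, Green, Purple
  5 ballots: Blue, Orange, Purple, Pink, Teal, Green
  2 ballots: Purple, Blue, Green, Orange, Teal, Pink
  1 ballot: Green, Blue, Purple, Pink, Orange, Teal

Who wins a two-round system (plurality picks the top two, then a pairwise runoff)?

Round 1 first-place votes: Teal 4, Green 10, Purple 2, Pink 0, Blue 5, Orange 0. Green and Blue advance.
Runoff: Green is ranked above Blue on 10 ballots, Blue above Green on 11.

Blue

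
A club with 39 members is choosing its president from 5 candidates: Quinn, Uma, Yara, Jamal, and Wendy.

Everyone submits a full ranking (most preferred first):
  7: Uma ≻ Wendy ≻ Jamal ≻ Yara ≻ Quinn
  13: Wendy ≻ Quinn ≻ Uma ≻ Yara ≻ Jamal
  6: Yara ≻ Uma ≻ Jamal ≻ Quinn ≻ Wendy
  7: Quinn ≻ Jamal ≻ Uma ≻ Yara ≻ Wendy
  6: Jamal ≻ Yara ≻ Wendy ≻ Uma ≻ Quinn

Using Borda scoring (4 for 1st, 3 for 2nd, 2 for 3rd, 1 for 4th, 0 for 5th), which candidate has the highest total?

Quinn: 7×0 + 13×3 + 6×1 + 7×4 + 6×0 = 73
Uma: 7×4 + 13×2 + 6×3 + 7×2 + 6×1 = 92
Yara: 7×1 + 13×1 + 6×4 + 7×1 + 6×3 = 69
Jamal: 7×2 + 13×0 + 6×2 + 7×3 + 6×4 = 71
Wendy: 7×3 + 13×4 + 6×0 + 7×0 + 6×2 = 85

Uma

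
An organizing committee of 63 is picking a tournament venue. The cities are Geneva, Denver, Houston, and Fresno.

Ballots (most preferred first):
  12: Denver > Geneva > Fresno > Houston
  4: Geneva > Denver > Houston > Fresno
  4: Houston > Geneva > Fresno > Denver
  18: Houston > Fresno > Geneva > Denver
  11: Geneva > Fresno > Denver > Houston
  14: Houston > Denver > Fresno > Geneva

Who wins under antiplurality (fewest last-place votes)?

Last-place votes: Geneva 14, Denver 22, Houston 23, Fresno 4.

Fresno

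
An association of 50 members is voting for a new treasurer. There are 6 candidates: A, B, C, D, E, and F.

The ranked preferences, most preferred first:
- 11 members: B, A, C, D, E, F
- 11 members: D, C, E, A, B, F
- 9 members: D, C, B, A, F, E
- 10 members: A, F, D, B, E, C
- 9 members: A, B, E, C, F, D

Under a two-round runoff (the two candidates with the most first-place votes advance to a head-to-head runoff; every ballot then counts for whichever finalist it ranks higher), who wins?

Round 1 first-place votes: A 19, B 11, C 0, D 20, E 0, F 0. D and A advance.
Runoff: D is ranked above A on 20 ballots, A above D on 30.

A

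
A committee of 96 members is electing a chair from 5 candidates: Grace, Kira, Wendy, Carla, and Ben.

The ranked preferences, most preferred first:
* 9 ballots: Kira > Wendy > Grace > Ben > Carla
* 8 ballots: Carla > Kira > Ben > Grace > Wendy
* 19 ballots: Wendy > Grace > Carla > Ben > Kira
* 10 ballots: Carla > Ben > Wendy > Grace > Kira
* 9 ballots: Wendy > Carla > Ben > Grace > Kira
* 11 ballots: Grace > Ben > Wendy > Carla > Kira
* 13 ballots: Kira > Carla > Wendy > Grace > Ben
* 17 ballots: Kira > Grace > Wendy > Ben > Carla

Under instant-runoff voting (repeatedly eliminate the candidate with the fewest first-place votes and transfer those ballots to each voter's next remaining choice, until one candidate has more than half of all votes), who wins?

Wendy

Round 1: Grace 11, Kira 39, Wendy 28, Carla 18, Ben 0. Ben eliminated.
Round 2: Grace 11, Kira 39, Wendy 28, Carla 18. Grace eliminated.
Round 3: Kira 39, Wendy 39, Carla 18. Carla eliminated.
Round 4: Kira 47, Wendy 49. Wendy has a majority (≥49).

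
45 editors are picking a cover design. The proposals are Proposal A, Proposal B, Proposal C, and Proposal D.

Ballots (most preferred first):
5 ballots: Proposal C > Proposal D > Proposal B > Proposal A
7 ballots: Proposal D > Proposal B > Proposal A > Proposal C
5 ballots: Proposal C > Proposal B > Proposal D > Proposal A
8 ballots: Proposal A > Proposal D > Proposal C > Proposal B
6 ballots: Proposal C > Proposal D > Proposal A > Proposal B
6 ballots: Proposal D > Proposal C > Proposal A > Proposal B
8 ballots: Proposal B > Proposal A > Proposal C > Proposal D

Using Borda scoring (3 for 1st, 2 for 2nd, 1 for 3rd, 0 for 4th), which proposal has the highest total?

Proposal A: 5×0 + 7×1 + 5×0 + 8×3 + 6×1 + 6×1 + 8×2 = 59
Proposal B: 5×1 + 7×2 + 5×2 + 8×0 + 6×0 + 6×0 + 8×3 = 53
Proposal C: 5×3 + 7×0 + 5×3 + 8×1 + 6×3 + 6×2 + 8×1 = 76
Proposal D: 5×2 + 7×3 + 5×1 + 8×2 + 6×2 + 6×3 + 8×0 = 82

Proposal D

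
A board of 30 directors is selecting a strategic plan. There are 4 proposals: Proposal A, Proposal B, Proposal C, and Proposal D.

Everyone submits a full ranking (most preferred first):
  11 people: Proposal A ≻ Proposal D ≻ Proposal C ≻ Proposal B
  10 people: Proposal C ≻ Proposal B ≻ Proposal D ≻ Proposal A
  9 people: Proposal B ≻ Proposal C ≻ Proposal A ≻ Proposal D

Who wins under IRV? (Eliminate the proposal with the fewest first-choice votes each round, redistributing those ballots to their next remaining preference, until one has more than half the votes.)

Round 1: Proposal A 11, Proposal B 9, Proposal C 10, Proposal D 0. Proposal D eliminated.
Round 2: Proposal A 11, Proposal B 9, Proposal C 10. Proposal B eliminated.
Round 3: Proposal A 11, Proposal C 19. Proposal C has a majority (≥16).

Proposal C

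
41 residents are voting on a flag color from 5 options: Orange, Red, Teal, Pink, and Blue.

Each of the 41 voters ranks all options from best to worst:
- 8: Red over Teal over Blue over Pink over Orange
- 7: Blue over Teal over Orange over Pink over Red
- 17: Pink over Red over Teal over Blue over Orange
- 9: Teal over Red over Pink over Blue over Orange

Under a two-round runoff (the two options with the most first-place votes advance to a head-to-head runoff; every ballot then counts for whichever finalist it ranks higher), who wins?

Round 1 first-place votes: Orange 0, Red 8, Teal 9, Pink 17, Blue 7. Pink and Teal advance.
Runoff: Pink is ranked above Teal on 17 ballots, Teal above Pink on 24.

Teal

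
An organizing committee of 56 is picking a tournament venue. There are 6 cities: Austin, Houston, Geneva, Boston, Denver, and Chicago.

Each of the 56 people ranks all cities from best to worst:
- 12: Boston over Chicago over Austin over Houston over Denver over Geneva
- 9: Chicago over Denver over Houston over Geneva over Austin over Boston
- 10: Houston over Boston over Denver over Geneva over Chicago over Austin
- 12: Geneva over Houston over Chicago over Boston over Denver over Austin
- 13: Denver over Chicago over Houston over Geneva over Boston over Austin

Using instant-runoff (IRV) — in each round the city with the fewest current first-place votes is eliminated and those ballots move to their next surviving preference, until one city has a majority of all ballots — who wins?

Round 1: Austin 0, Houston 10, Geneva 12, Boston 12, Denver 13, Chicago 9. Austin eliminated.
Round 2: Houston 10, Geneva 12, Boston 12, Denver 13, Chicago 9. Chicago eliminated.
Round 3: Houston 10, Geneva 12, Boston 12, Denver 22. Houston eliminated.
Round 4: Geneva 12, Boston 22, Denver 22. Geneva eliminated.
Round 5: Boston 34, Denver 22. Boston has a majority (≥29).

Boston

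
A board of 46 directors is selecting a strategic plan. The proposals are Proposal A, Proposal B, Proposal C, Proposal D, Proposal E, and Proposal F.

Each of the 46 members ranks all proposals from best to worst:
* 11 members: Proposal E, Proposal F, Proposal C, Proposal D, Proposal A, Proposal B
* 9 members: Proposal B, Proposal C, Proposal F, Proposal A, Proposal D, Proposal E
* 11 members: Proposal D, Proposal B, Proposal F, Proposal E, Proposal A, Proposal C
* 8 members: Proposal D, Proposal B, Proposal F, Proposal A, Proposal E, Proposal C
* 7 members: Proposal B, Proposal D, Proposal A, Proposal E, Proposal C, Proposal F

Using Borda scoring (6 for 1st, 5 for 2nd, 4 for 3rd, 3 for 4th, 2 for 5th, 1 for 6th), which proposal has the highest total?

Proposal A: 11×2 + 9×3 + 11×2 + 8×3 + 7×4 = 123
Proposal B: 11×1 + 9×6 + 11×5 + 8×5 + 7×6 = 202
Proposal C: 11×4 + 9×5 + 11×1 + 8×1 + 7×2 = 122
Proposal D: 11×3 + 9×2 + 11×6 + 8×6 + 7×5 = 200
Proposal E: 11×6 + 9×1 + 11×3 + 8×2 + 7×3 = 145
Proposal F: 11×5 + 9×4 + 11×4 + 8×4 + 7×1 = 174

Proposal B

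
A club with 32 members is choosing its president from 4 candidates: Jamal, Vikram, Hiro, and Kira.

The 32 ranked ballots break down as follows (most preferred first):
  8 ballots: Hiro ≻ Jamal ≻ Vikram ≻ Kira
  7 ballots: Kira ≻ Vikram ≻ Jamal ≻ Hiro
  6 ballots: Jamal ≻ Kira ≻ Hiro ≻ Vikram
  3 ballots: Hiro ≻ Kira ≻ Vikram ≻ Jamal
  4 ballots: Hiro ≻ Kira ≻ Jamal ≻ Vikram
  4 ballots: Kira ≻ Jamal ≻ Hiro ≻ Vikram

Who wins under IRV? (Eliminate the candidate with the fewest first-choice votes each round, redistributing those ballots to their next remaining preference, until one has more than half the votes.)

Kira

Round 1: Jamal 6, Vikram 0, Hiro 15, Kira 11. Vikram eliminated.
Round 2: Jamal 6, Hiro 15, Kira 11. Jamal eliminated.
Round 3: Hiro 15, Kira 17. Kira has a majority (≥17).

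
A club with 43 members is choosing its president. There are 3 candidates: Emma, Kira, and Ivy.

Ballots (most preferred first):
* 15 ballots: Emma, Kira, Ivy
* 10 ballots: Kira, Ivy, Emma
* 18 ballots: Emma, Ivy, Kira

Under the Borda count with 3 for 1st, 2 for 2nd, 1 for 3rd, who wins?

Emma

Emma: 15×3 + 10×1 + 18×3 = 109
Kira: 15×2 + 10×3 + 18×1 = 78
Ivy: 15×1 + 10×2 + 18×2 = 71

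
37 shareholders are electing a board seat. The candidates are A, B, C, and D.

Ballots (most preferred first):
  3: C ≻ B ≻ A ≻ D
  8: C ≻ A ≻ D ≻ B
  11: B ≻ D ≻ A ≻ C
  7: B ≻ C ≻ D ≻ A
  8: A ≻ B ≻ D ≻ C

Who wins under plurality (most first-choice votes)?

B

First-place votes: A 8, B 18, C 11, D 0.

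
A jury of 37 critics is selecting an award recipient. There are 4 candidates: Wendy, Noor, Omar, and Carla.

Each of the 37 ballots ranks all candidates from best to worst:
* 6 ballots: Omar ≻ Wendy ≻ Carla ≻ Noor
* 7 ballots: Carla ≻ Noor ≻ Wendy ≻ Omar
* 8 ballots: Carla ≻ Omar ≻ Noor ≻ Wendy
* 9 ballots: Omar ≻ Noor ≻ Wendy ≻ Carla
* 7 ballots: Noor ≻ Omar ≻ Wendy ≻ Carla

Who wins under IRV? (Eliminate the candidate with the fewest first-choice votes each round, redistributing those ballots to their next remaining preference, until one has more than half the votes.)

Omar

Round 1: Wendy 0, Noor 7, Omar 15, Carla 15. Wendy eliminated.
Round 2: Noor 7, Omar 15, Carla 15. Noor eliminated.
Round 3: Omar 22, Carla 15. Omar has a majority (≥19).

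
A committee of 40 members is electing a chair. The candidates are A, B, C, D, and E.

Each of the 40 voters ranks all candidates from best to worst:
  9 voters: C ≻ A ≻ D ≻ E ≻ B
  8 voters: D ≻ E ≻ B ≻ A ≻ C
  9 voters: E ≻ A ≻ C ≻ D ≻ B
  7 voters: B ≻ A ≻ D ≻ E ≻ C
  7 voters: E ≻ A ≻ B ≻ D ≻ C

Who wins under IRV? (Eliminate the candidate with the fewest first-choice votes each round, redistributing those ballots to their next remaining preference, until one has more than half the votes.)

Round 1: A 0, B 7, C 9, D 8, E 16. A eliminated.
Round 2: B 7, C 9, D 8, E 16. B eliminated.
Round 3: C 9, D 15, E 16. C eliminated.
Round 4: D 24, E 16. D has a majority (≥21).

D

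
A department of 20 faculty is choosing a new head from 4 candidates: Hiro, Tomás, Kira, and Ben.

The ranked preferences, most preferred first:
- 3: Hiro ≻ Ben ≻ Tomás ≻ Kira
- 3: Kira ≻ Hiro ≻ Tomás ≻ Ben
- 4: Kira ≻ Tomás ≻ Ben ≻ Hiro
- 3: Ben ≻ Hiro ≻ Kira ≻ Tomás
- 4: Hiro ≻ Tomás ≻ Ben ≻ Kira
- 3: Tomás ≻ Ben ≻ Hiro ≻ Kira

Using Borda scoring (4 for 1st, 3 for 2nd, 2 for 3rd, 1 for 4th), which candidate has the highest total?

Hiro: 3×4 + 3×3 + 4×1 + 3×3 + 4×4 + 3×2 = 56
Tomás: 3×2 + 3×2 + 4×3 + 3×1 + 4×3 + 3×4 = 51
Kira: 3×1 + 3×4 + 4×4 + 3×2 + 4×1 + 3×1 = 44
Ben: 3×3 + 3×1 + 4×2 + 3×4 + 4×2 + 3×3 = 49

Hiro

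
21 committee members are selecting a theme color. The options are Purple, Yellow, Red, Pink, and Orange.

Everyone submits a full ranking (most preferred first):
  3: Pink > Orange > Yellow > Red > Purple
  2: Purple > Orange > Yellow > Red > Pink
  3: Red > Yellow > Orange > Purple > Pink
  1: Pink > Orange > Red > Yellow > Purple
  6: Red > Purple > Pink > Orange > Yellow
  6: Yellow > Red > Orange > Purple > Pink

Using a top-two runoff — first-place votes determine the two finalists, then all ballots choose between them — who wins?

Round 1 first-place votes: Purple 2, Yellow 6, Red 9, Pink 4, Orange 0. Red and Yellow advance.
Runoff: Red is ranked above Yellow on 10 ballots, Yellow above Red on 11.

Yellow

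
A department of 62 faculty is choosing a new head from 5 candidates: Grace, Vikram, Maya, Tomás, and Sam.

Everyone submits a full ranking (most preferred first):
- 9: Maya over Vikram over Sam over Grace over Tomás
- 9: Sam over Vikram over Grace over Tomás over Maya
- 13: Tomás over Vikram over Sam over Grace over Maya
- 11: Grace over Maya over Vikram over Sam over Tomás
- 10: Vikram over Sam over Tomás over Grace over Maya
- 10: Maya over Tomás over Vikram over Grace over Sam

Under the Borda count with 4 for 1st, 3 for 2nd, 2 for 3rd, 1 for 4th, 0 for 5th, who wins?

Grace: 9×1 + 9×2 + 13×1 + 11×4 + 10×1 + 10×1 = 104
Vikram: 9×3 + 9×3 + 13×3 + 11×2 + 10×4 + 10×2 = 175
Maya: 9×4 + 9×0 + 13×0 + 11×3 + 10×0 + 10×4 = 109
Tomás: 9×0 + 9×1 + 13×4 + 11×0 + 10×2 + 10×3 = 111
Sam: 9×2 + 9×4 + 13×2 + 11×1 + 10×3 + 10×0 = 121

Vikram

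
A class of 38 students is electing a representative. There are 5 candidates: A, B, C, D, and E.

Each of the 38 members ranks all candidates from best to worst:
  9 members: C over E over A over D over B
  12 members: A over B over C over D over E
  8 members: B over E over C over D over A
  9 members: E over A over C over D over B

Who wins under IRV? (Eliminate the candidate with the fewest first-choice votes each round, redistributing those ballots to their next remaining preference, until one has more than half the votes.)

Round 1: A 12, B 8, C 9, D 0, E 9. D eliminated.
Round 2: A 12, B 8, C 9, E 9. B eliminated.
Round 3: A 12, C 9, E 17. C eliminated.
Round 4: A 12, E 26. E has a majority (≥20).

E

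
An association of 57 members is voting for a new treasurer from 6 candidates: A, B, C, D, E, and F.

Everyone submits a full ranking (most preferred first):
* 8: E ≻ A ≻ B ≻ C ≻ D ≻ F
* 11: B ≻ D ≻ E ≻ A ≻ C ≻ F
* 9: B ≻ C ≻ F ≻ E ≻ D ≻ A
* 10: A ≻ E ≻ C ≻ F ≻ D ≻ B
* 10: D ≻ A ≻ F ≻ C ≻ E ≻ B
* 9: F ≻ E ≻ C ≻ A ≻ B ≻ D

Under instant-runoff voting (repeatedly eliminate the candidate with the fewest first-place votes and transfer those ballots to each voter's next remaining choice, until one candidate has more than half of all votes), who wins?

Round 1: A 10, B 20, C 0, D 10, E 8, F 9. C eliminated.
Round 2: A 10, B 20, D 10, E 8, F 9. E eliminated.
Round 3: A 18, B 20, D 10, F 9. F eliminated.
Round 4: A 27, B 20, D 10. D eliminated.
Round 5: A 37, B 20. A has a majority (≥29).

A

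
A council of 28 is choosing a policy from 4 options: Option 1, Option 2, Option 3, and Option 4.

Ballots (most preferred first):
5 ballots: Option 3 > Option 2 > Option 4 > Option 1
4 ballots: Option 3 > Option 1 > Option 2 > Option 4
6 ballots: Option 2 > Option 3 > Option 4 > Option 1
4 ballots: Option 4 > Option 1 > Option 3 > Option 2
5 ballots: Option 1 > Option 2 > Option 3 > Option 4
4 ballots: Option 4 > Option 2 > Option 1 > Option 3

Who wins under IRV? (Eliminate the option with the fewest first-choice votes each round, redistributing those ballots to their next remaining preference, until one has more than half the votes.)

Round 1: Option 1 5, Option 2 6, Option 3 9, Option 4 8. Option 1 eliminated.
Round 2: Option 2 11, Option 3 9, Option 4 8. Option 4 eliminated.
Round 3: Option 2 15, Option 3 13. Option 2 has a majority (≥15).

Option 2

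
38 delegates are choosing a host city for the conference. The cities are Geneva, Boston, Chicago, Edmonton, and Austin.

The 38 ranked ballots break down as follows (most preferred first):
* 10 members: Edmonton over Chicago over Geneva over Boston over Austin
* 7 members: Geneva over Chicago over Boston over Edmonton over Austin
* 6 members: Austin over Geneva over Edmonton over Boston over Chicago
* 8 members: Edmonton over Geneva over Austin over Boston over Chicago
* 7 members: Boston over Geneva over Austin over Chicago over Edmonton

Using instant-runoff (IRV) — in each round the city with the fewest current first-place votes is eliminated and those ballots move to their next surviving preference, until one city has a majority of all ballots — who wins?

Round 1: Geneva 7, Boston 7, Chicago 0, Edmonton 18, Austin 6. Chicago eliminated.
Round 2: Geneva 7, Boston 7, Edmonton 18, Austin 6. Austin eliminated.
Round 3: Geneva 13, Boston 7, Edmonton 18. Boston eliminated.
Round 4: Geneva 20, Edmonton 18. Geneva has a majority (≥20).

Geneva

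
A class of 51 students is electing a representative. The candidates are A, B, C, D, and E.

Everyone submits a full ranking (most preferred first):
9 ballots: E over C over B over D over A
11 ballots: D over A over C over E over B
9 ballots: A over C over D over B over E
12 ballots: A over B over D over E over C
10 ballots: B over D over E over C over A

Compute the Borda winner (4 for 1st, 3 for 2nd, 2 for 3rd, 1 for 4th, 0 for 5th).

D

A: 9×0 + 11×3 + 9×4 + 12×4 + 10×0 = 117
B: 9×2 + 11×0 + 9×1 + 12×3 + 10×4 = 103
C: 9×3 + 11×2 + 9×3 + 12×0 + 10×1 = 86
D: 9×1 + 11×4 + 9×2 + 12×2 + 10×3 = 125
E: 9×4 + 11×1 + 9×0 + 12×1 + 10×2 = 79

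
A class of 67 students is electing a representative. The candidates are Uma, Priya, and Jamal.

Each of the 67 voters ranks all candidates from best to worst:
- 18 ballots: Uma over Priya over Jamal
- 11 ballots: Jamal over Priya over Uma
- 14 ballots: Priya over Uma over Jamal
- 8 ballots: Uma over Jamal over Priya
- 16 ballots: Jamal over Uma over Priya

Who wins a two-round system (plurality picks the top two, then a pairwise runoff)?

Uma

Round 1 first-place votes: Uma 26, Priya 14, Jamal 27. Jamal and Uma advance.
Runoff: Jamal is ranked above Uma on 27 ballots, Uma above Jamal on 40.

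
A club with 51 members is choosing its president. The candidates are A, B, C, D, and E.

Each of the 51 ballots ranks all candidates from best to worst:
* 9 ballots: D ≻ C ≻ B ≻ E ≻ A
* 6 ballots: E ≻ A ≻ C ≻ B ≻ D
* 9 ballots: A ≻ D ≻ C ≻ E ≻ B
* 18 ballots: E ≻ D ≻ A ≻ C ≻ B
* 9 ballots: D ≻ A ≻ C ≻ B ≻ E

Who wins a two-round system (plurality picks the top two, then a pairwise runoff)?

Round 1 first-place votes: A 9, B 0, C 0, D 18, E 24. E and D advance.
Runoff: E is ranked above D on 24 ballots, D above E on 27.

D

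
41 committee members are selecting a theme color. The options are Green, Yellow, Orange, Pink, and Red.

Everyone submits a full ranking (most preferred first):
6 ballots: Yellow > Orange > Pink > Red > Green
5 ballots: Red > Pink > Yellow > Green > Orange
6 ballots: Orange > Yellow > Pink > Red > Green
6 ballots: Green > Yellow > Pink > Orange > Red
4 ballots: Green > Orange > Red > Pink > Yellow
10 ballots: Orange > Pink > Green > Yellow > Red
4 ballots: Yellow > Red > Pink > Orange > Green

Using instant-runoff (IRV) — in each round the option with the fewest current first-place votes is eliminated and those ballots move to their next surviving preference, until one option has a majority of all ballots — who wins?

Yellow

Round 1: Green 10, Yellow 10, Orange 16, Pink 0, Red 5. Pink eliminated.
Round 2: Green 10, Yellow 10, Orange 16, Red 5. Red eliminated.
Round 3: Green 10, Yellow 15, Orange 16. Green eliminated.
Round 4: Yellow 21, Orange 20. Yellow has a majority (≥21).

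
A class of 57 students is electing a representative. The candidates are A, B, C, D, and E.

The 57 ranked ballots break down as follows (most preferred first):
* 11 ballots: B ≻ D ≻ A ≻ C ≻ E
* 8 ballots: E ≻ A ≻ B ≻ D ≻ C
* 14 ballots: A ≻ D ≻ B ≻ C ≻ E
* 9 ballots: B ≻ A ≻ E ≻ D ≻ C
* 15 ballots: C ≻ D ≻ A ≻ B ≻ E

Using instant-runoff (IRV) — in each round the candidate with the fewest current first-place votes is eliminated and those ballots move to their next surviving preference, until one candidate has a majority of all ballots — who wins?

Round 1: A 14, B 20, C 15, D 0, E 8. D eliminated.
Round 2: A 14, B 20, C 15, E 8. E eliminated.
Round 3: A 22, B 20, C 15. C eliminated.
Round 4: A 37, B 20. A has a majority (≥29).

A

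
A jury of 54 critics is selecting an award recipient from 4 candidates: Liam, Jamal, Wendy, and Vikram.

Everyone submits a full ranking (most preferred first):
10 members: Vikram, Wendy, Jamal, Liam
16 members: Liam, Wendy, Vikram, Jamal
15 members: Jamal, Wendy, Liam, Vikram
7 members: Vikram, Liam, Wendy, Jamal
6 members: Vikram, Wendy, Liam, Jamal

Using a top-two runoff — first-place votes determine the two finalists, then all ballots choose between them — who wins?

Round 1 first-place votes: Liam 16, Jamal 15, Wendy 0, Vikram 23. Vikram and Liam advance.
Runoff: Vikram is ranked above Liam on 23 ballots, Liam above Vikram on 31.

Liam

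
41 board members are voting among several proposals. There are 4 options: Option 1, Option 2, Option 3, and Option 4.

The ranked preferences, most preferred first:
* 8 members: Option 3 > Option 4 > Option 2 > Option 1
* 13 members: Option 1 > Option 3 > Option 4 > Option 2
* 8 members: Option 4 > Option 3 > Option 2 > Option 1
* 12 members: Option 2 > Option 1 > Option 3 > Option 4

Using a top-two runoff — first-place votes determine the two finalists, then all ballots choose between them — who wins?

Round 1 first-place votes: Option 1 13, Option 2 12, Option 3 8, Option 4 8. Option 1 and Option 2 advance.
Runoff: Option 1 is ranked above Option 2 on 13 ballots, Option 2 above Option 1 on 28.

Option 2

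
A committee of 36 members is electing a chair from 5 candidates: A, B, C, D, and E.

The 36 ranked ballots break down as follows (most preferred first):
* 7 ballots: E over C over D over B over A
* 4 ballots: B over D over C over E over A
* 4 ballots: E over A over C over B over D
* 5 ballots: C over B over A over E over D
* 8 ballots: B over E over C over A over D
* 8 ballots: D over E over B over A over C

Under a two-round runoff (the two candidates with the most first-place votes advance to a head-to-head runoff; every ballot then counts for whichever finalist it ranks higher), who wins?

Round 1 first-place votes: A 0, B 12, C 5, D 8, E 11. B and E advance.
Runoff: B is ranked above E on 17 ballots, E above B on 19.

E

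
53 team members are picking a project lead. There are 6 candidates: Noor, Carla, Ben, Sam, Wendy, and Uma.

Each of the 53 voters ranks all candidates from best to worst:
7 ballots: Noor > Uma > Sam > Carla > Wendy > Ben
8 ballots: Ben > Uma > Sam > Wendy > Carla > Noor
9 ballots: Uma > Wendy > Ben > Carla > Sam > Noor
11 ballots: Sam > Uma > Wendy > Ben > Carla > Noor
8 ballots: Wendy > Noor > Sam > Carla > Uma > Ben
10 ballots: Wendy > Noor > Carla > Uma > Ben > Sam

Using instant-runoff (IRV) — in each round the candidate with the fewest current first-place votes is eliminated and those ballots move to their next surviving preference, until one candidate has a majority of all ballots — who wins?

Round 1: Noor 7, Carla 0, Ben 8, Sam 11, Wendy 18, Uma 9. Carla eliminated.
Round 2: Noor 7, Ben 8, Sam 11, Wendy 18, Uma 9. Noor eliminated.
Round 3: Ben 8, Sam 11, Wendy 18, Uma 16. Ben eliminated.
Round 4: Sam 11, Wendy 18, Uma 24. Sam eliminated.
Round 5: Wendy 18, Uma 35. Uma has a majority (≥27).

Uma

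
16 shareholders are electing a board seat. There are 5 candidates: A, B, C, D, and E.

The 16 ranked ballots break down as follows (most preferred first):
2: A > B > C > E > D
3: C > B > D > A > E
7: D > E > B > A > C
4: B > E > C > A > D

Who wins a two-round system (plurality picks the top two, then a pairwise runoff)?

B

Round 1 first-place votes: A 2, B 4, C 3, D 7, E 0. D and B advance.
Runoff: D is ranked above B on 7 ballots, B above D on 9.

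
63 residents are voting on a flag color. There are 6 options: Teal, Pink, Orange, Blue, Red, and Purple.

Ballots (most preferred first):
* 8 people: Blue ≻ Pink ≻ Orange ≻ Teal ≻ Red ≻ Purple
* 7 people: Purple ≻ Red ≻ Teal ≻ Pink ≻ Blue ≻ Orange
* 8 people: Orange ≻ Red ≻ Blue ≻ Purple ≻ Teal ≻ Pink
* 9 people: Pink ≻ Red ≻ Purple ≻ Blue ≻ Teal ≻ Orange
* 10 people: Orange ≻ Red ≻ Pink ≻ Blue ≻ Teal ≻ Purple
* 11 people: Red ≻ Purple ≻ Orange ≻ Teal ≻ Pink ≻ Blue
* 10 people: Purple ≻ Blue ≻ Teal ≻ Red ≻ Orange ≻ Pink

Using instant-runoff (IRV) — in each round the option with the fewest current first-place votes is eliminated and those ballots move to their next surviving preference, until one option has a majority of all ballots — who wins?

Purple

Round 1: Teal 0, Pink 9, Orange 18, Blue 8, Red 11, Purple 17. Teal eliminated.
Round 2: Pink 9, Orange 18, Blue 8, Red 11, Purple 17. Blue eliminated.
Round 3: Pink 17, Orange 18, Red 11, Purple 17. Red eliminated.
Round 4: Pink 17, Orange 18, Purple 28. Pink eliminated.
Round 5: Orange 26, Purple 37. Purple has a majority (≥32).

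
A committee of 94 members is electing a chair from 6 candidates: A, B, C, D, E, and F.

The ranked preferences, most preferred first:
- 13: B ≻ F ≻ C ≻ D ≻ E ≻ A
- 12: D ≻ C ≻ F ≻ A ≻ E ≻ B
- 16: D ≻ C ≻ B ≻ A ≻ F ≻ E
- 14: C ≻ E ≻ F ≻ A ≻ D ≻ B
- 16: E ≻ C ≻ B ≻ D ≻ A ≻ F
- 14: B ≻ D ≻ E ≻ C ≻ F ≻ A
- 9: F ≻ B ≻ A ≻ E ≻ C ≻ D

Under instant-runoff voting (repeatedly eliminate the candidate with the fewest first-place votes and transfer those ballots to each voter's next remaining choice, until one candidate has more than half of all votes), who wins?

B

Round 1: A 0, B 27, C 14, D 28, E 16, F 9. A eliminated.
Round 2: B 27, C 14, D 28, E 16, F 9. F eliminated.
Round 3: B 36, C 14, D 28, E 16. C eliminated.
Round 4: B 36, D 28, E 30. D eliminated.
Round 5: B 52, E 42. B has a majority (≥48).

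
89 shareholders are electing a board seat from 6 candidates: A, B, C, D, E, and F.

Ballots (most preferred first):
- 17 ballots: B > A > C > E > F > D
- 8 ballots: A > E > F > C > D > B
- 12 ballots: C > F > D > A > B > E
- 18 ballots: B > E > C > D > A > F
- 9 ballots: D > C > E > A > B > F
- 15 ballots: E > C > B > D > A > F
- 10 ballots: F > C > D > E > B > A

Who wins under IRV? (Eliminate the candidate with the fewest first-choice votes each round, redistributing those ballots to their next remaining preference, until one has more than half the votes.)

Round 1: A 8, B 35, C 12, D 9, E 15, F 10. A eliminated.
Round 2: B 35, C 12, D 9, E 23, F 10. D eliminated.
Round 3: B 35, C 21, E 23, F 10. F eliminated.
Round 4: B 35, C 31, E 23. E eliminated.
Round 5: B 35, C 54. C has a majority (≥45).

C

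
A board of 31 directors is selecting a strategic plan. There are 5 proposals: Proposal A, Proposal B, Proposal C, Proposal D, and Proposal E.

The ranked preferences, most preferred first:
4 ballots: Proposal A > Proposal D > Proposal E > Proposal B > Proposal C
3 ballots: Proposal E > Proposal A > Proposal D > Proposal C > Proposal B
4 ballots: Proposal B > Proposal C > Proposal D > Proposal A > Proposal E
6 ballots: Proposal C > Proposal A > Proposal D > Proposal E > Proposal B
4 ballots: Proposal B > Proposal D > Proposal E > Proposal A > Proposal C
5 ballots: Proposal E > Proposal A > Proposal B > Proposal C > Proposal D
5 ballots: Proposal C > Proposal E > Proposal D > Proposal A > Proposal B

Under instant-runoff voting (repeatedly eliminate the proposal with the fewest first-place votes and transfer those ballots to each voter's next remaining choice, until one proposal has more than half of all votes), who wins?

Round 1: Proposal A 4, Proposal B 8, Proposal C 11, Proposal D 0, Proposal E 8. Proposal D eliminated.
Round 2: Proposal A 4, Proposal B 8, Proposal C 11, Proposal E 8. Proposal A eliminated.
Round 3: Proposal B 8, Proposal C 11, Proposal E 12. Proposal B eliminated.
Round 4: Proposal C 15, Proposal E 16. Proposal E has a majority (≥16).

Proposal E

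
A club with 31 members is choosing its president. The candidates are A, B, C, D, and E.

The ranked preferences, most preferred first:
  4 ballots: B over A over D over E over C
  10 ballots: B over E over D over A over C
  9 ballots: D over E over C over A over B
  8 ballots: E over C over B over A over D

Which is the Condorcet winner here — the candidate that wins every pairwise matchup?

E vs A: 27–4
E vs B: 17–14
E vs C: 31–0
E vs D: 18–13
E beats every other candidate.

E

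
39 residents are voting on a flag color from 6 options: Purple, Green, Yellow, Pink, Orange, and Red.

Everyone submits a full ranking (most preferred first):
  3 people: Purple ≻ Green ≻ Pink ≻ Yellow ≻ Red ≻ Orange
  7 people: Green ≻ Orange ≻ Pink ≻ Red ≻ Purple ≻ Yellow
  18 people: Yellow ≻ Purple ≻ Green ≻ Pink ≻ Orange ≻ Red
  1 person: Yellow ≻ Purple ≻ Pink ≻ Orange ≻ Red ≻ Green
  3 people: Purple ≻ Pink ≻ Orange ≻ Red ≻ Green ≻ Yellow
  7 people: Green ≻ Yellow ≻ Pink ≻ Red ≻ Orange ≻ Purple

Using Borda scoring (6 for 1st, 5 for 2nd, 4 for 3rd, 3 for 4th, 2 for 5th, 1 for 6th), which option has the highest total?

Purple: 3×6 + 7×2 + 18×5 + 1×5 + 3×6 + 7×1 = 152
Green: 3×5 + 7×6 + 18×4 + 1×1 + 3×2 + 7×6 = 178
Yellow: 3×3 + 7×1 + 18×6 + 1×6 + 3×1 + 7×5 = 168
Pink: 3×4 + 7×4 + 18×3 + 1×4 + 3×5 + 7×4 = 141
Orange: 3×1 + 7×5 + 18×2 + 1×3 + 3×4 + 7×2 = 103
Red: 3×2 + 7×3 + 18×1 + 1×2 + 3×3 + 7×3 = 77

Green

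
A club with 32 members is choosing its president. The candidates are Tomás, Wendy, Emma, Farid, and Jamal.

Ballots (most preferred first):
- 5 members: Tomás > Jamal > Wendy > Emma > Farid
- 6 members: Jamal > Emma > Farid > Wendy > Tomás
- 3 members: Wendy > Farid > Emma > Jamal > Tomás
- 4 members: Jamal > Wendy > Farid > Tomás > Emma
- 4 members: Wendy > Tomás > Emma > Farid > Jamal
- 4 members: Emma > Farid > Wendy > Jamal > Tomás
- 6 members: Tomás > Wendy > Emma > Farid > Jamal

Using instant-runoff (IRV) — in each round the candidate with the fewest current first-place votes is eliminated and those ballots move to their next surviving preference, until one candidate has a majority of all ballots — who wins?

Wendy

Round 1: Tomás 11, Wendy 7, Emma 4, Farid 0, Jamal 10. Farid eliminated.
Round 2: Tomás 11, Wendy 7, Emma 4, Jamal 10. Emma eliminated.
Round 3: Tomás 11, Wendy 11, Jamal 10. Jamal eliminated.
Round 4: Tomás 11, Wendy 21. Wendy has a majority (≥17).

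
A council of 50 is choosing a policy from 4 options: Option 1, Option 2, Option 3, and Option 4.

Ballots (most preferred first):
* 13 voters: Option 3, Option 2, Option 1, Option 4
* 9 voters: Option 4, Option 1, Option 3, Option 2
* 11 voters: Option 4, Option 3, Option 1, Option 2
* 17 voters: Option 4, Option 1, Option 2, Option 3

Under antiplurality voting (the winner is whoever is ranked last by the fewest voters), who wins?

Last-place votes: Option 1 0, Option 2 20, Option 3 17, Option 4 13.

Option 1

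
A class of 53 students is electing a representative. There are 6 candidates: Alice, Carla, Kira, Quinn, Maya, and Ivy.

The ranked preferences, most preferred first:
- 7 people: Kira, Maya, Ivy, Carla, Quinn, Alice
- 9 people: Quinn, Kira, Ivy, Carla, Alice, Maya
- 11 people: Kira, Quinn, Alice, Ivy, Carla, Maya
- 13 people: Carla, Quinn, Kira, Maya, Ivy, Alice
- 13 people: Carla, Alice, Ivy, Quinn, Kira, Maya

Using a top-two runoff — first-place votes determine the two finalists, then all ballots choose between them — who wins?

Kira

Round 1 first-place votes: Alice 0, Carla 26, Kira 18, Quinn 9, Maya 0, Ivy 0. Carla and Kira advance.
Runoff: Carla is ranked above Kira on 26 ballots, Kira above Carla on 27.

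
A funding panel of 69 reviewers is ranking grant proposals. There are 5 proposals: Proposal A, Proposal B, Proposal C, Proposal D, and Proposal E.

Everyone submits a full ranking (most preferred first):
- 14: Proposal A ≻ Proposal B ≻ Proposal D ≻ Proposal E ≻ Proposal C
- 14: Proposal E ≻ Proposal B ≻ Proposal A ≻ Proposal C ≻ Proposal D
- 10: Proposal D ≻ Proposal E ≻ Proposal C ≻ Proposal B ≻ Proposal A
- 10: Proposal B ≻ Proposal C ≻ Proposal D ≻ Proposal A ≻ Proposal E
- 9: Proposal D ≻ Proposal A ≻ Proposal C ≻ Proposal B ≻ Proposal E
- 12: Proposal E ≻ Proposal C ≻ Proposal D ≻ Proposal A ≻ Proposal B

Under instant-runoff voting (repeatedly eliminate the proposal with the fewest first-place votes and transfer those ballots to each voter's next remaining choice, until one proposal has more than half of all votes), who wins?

Round 1: Proposal A 14, Proposal B 10, Proposal C 0, Proposal D 19, Proposal E 26. Proposal C eliminated.
Round 2: Proposal A 14, Proposal B 10, Proposal D 19, Proposal E 26. Proposal B eliminated.
Round 3: Proposal A 14, Proposal D 29, Proposal E 26. Proposal A eliminated.
Round 4: Proposal D 43, Proposal E 26. Proposal D has a majority (≥35).

Proposal D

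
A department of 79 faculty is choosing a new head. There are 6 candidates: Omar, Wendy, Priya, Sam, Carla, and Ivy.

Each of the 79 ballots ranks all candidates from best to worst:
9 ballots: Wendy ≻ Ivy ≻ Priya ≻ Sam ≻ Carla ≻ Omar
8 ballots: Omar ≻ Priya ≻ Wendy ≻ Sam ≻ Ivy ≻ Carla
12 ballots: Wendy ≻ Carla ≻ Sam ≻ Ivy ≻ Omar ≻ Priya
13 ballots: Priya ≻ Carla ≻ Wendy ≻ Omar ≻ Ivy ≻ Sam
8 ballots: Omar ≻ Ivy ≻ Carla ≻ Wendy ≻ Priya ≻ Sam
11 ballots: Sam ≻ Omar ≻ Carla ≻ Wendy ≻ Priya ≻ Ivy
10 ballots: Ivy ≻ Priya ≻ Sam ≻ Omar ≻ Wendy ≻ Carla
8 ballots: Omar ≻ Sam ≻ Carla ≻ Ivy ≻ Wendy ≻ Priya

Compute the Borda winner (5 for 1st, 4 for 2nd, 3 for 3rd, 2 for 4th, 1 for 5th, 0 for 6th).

Omar: 9×0 + 8×5 + 12×1 + 13×2 + 8×5 + 11×4 + 10×2 + 8×5 = 222
Wendy: 9×5 + 8×3 + 12×5 + 13×3 + 8×2 + 11×2 + 10×1 + 8×1 = 224
Priya: 9×3 + 8×4 + 12×0 + 13×5 + 8×1 + 11×1 + 10×4 + 8×0 = 183
Sam: 9×2 + 8×2 + 12×3 + 13×0 + 8×0 + 11×5 + 10×3 + 8×4 = 187
Carla: 9×1 + 8×0 + 12×4 + 13×4 + 8×3 + 11×3 + 10×0 + 8×3 = 190
Ivy: 9×4 + 8×1 + 12×2 + 13×1 + 8×4 + 11×0 + 10×5 + 8×2 = 179

Wendy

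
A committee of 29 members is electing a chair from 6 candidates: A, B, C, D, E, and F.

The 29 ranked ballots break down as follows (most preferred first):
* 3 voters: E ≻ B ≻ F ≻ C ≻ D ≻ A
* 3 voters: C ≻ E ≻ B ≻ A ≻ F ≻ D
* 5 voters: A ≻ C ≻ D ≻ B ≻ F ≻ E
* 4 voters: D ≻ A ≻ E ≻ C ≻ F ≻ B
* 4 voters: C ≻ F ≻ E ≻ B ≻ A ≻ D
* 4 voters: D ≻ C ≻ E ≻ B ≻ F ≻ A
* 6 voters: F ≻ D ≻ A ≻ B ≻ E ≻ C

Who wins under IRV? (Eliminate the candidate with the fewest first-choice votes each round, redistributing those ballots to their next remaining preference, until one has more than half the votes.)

Round 1: A 5, B 0, C 7, D 8, E 3, F 6. B eliminated.
Round 2: A 5, C 7, D 8, E 3, F 6. E eliminated.
Round 3: A 5, C 7, D 8, F 9. A eliminated.
Round 4: C 12, D 8, F 9. D eliminated.
Round 5: C 20, F 9. C has a majority (≥15).

C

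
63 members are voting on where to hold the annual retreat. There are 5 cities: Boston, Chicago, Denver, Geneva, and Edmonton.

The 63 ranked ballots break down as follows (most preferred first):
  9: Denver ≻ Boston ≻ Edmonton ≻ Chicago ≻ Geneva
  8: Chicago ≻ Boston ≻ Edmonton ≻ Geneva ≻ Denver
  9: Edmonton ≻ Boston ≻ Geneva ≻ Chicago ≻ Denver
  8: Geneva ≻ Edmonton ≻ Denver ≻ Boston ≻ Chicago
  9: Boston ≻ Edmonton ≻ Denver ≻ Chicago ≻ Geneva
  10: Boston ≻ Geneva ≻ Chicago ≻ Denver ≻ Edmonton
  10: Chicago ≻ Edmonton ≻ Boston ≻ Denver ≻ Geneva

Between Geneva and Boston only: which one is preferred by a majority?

Geneva is ranked above Boston on 8 ballots; Boston above Geneva on 55.

Boston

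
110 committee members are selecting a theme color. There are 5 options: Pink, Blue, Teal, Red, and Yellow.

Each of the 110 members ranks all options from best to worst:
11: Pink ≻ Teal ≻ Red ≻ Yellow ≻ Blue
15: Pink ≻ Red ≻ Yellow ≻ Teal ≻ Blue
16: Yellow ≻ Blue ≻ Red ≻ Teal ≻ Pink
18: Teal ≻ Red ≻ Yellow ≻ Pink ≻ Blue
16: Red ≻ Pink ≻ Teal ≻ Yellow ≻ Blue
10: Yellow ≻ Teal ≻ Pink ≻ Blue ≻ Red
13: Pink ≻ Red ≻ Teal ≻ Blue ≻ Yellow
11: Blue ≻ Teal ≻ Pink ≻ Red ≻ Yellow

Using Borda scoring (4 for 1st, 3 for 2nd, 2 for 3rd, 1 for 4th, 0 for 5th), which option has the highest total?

Red

Pink: 11×4 + 15×4 + 16×0 + 18×1 + 16×3 + 10×2 + 13×4 + 11×2 = 264
Blue: 11×0 + 15×0 + 16×3 + 18×0 + 16×0 + 10×1 + 13×1 + 11×4 = 115
Teal: 11×3 + 15×1 + 16×1 + 18×4 + 16×2 + 10×3 + 13×2 + 11×3 = 257
Red: 11×2 + 15×3 + 16×2 + 18×3 + 16×4 + 10×0 + 13×3 + 11×1 = 267
Yellow: 11×1 + 15×2 + 16×4 + 18×2 + 16×1 + 10×4 + 13×0 + 11×0 = 197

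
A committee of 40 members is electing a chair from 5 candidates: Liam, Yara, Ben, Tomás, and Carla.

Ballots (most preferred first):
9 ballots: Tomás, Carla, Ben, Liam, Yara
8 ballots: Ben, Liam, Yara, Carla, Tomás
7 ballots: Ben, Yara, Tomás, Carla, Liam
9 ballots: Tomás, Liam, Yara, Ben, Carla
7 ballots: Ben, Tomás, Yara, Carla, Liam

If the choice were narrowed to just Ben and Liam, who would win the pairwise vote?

Ben is ranked above Liam on 31 ballots; Liam above Ben on 9.

Ben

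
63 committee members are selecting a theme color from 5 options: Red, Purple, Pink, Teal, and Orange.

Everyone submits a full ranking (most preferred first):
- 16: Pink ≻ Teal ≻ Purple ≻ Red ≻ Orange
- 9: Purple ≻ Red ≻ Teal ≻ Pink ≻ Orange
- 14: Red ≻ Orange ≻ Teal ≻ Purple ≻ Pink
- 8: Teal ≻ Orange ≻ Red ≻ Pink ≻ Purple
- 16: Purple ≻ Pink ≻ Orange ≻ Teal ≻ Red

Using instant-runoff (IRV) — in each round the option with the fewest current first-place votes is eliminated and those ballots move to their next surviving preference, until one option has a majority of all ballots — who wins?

Purple

Round 1: Red 14, Purple 25, Pink 16, Teal 8, Orange 0. Orange eliminated.
Round 2: Red 14, Purple 25, Pink 16, Teal 8. Teal eliminated.
Round 3: Red 22, Purple 25, Pink 16. Pink eliminated.
Round 4: Red 22, Purple 41. Purple has a majority (≥32).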